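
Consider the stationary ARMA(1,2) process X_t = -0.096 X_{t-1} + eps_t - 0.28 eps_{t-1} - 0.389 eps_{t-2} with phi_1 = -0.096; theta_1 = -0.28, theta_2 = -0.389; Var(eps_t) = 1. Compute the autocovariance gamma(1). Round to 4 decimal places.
\gamma(1) = -0.2554

Multiply the model equation by X_{t-k} and take expectations. With theta_0 = psi_0 = 1 and psi_j the MA(infinity) weights, this gives
  gamma(k) - sum_i phi_i gamma(k-i) = c_k,
  c_k = sigma^2 * sum_{j=k..q} theta_j psi_{j-k}   (c_k = 0 for k > q),
using gamma(-m) = gamma(m).
psi-weights needed (psi_j = theta_j + sum_i phi_i psi_{j-i}):
  psi_1 = theta_1 + phi_1 = -0.28 + (-0.096) = -0.376
  psi_2 = theta_2 + phi_1 psi_1 = -0.389 + (-0.096)(-0.376) = -0.352904
Right-hand sides:
  c_0 = sigma^2 (1 + theta_1 psi_1 + theta_2 psi_2) = 1 * (1 + (-0.28)(-0.376) + (-0.389)(-0.352904)) = 1 * 1.24256 = 1.24256
  c_1 = sigma^2 (theta_1 + theta_2 psi_1) = 1 * (-0.28 + (-0.389)(-0.376)) = -0.133736
  c_2 = sigma^2 theta_2 = 1 * (-0.389) = -0.389
Equations for k = 0 and k = 1 (AR order 1):
  gamma(0) = phi_1 gamma(1) + c_0
  gamma(1) = phi_1 gamma(0) + c_1
Substituting the second into the first: gamma(0) (1 - phi_1^2) = c_0 + phi_1 c_1, so
  gamma(0) = (c_0 + phi_1 c_1) / (1 - phi_1^2) = (1.24256 + (-0.096)(-0.133736)) / (1 - (-0.096)^2) = 1.255398 / 0.990784 = 1.267076.
  gamma(1) = phi_1 gamma(0) + c_1 = (-0.096)(1.267076) + (-0.133736) = -0.255375.
Therefore gamma(1) = -0.2554 (to 4 decimal places).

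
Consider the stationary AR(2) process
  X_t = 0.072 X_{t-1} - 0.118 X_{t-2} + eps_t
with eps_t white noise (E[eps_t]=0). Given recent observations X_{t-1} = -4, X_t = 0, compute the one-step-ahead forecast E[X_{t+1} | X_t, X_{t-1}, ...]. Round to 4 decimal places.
E[X_{t+1} \mid \mathcal F_t] = 0.4720

For an AR(p) model X_t = c + sum_i phi_i X_{t-i} + eps_t, the
one-step-ahead conditional mean is
  E[X_{t+1} | X_t, ...] = c + sum_i phi_i X_{t+1-i}.
Substitute known values:
  E[X_{t+1} | ...] = (0.072) * (0) + (-0.118) * (-4)
                   = 0.4720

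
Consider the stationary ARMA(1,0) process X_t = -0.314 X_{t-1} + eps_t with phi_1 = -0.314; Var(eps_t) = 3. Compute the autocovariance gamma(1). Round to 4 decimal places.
\gamma(1) = -1.0450

Multiply the model equation by X_{t-k} and take expectations. With theta_0 = psi_0 = 1 and psi_j the MA(infinity) weights, this gives
  gamma(k) - sum_i phi_i gamma(k-i) = c_k,
  c_k = sigma^2 * sum_{j=k..q} theta_j psi_{j-k}   (c_k = 0 for k > q),
using gamma(-m) = gamma(m).
Pure AR (q = 0): c_0 = sigma^2 = 3, c_k = 0 for k >= 1.
Equations for k = 0 and k = 1 (AR order 1):
  gamma(0) = phi_1 gamma(1) + c_0
  gamma(1) = phi_1 gamma(0) + c_1
Substituting the second into the first: gamma(0) (1 - phi_1^2) = c_0 + phi_1 c_1, so
  gamma(0) = c_0 / (1 - phi_1^2) = 3 / (1 - (-0.314)^2) = 3 / 0.901404 = 3.328141.
  gamma(1) = phi_1 gamma(0) = (-0.314)(3.328141) = -1.045036.
Therefore gamma(1) = -1.0450 (to 4 decimal places).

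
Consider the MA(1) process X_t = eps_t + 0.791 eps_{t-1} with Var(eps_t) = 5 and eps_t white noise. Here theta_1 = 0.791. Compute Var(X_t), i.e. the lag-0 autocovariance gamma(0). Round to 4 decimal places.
\gamma(0) = 8.1284

For an MA(q) process X_t = eps_t + sum_i theta_i eps_{t-i} with
Var(eps_t) = sigma^2, the variance is
  gamma(0) = sigma^2 * (1 + sum_i theta_i^2).
  sum_i theta_i^2 = (0.791)^2 = 0.625681.
  gamma(0) = 5 * (1 + 0.625681) = 5 * 1.625681 = 8.128405, which rounds to 8.1284.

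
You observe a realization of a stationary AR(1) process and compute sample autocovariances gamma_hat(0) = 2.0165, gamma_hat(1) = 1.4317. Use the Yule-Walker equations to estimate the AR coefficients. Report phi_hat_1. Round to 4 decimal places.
\hat\phi_{1} = 0.7100

The Yule-Walker equations for an AR(p) process read, in matrix form,
  Gamma_p phi = r_p,   with   (Gamma_p)_{ij} = gamma(|i - j|),
                       (r_p)_i = gamma(i),   i,j = 1..p.
Substitute the sample gammas (Toeplitz matrix and right-hand side of size 1):
  Gamma_p = [[2.0165]]
  r_p     = [1.4317]
With p = 1 this is the single equation gamma(0) phi_1 = gamma(1):
  phi_hat_1 = gamma(1) / gamma(0) = 1.4317 / 2.0165 = 0.7100.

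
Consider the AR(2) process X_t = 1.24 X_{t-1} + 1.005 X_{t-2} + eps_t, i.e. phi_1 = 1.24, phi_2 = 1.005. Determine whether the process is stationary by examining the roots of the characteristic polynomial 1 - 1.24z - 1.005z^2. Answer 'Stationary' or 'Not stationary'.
\text{Not stationary}

The AR(p) characteristic polynomial is P(z) = 1 - 1.24z - 1.005z^2.
Stationarity requires all roots to lie outside the unit circle, i.e. |z| > 1 for every root.
Set 1 + (-1.24) z + (-1.005) z^2 = 0, i.e. a z^2 + b z + c = 0 with a = -1.005, b = -1.24, c = 1.
Discriminant D = b^2 - 4ac = (-1.24)^2 - 4*(-1.005)*1 = 1.5376 - (-4.02) = 5.5576.
D >= 0, so the roots are real: z = (-b +/- sqrt(D)) / (2a) = (1.24 +/- 2.357456) / (-2.01).
  z_1 = (1.24 + 2.357456) / (-2.01) = -1.7898,   |z_1| = 1.7898.
  z_2 = (1.24 - 2.357456) / (-2.01) = 0.5559,   |z_2| = 0.5559.
Moduli of all roots: 1.7898, 0.5559.
All moduli strictly greater than 1? No.
Verdict: Not stationary.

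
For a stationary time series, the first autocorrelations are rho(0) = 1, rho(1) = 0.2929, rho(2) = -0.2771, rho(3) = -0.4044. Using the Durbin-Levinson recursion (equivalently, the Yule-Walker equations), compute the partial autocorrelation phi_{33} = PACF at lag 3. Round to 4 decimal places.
\phi_{33} = -0.2269

The PACF at lag k is phi_{kk}, the last component of the solution
to the Yule-Walker system G_k phi = r_k where
  (G_k)_{ij} = rho(|i - j|), (r_k)_i = rho(i), i,j = 1..k.
Equivalently, Durbin-Levinson gives phi_{kk} iteratively:
  phi_{11} = rho(1)
  phi_{kk} = [rho(k) - sum_{j=1..k-1} phi_{k-1,j} rho(k-j)]
            / [1 - sum_{j=1..k-1} phi_{k-1,j} rho(j)],
  phi_{k,j} = phi_{k-1,j} - phi_{kk} phi_{k-1,k-j},  j = 1..k-1.
Step k = 1:
  phi_11 = rho(1) = 0.2929.
Step k = 2:
  phi_22 = [rho(2) - phi_11 rho(1)] / [1 - phi_11 rho(1)] = [-0.2771 - (0.2929)(0.2929)] / [1 - (0.2929)(0.2929)]
         = -0.36289041 / 0.91420959 = -0.396944.
  Update: phi_21 = phi_11 - phi_22 phi_11 = 0.2929 - (-0.396944)(0.2929) = 0.409165.
Step k = 3:
  phi_33 = [rho(3) - phi_21 rho(2) - phi_22 rho(1)] / [1 - phi_21 rho(1) - phi_22 rho(2)]
    numerator   = -0.4044 - (0.409165)(-0.2771) - (-0.396944)(0.2929) = -0.17475535
    denominator = 1 - (0.409165)(0.2929) - (-0.396944)(-0.2771) = 0.77016226
  phi_33 = -0.17475535 / 0.77016226 = -0.2269.
Therefore phi_{33} = -0.2269.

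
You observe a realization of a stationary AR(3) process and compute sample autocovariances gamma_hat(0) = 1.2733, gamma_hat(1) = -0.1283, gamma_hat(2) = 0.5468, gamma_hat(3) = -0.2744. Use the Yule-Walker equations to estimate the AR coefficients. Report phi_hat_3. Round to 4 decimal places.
\hat\phi_{3} = -0.1821

The Yule-Walker equations for an AR(p) process read, in matrix form,
  Gamma_p phi = r_p,   with   (Gamma_p)_{ij} = gamma(|i - j|),
                       (r_p)_i = gamma(i),   i,j = 1..p.
Substitute the sample gammas (Toeplitz matrix and right-hand side of size 3):
  Gamma_p = [[1.2733, -0.1283, 0.5468], [-0.1283, 1.2733, -0.1283], [0.5468, -0.1283, 1.2733]]
  r_p     = [-0.1283, 0.5468, -0.2744]
Written out (R1..R3):
  (R1) 1.2733 phi_1 - 0.1283 phi_2 + 0.5468 phi_3 = -0.1283
  (R2) -0.1283 phi_1 + 1.2733 phi_2 - 0.1283 phi_3 = 0.5468
  (R3) 0.5468 phi_1 - 0.1283 phi_2 + 1.2733 phi_3 = -0.2744
Gaussian elimination:
  R2 <- R2 - (-0.1283/1.2733) R1 = R2 - (-0.100762) R1:  1.260372 phi_2 - 0.073203 phi_3 = 0.533872
  R3 <- R3 - (0.5468/1.2733) R1 = R3 - (0.429435) R1:  -0.073203 phi_2 + 1.038485 phi_3 = -0.219303
  R3 <- R3 - (-0.073203/1.260372) R2 = R3 - (-0.058081) R2:  1.034233 phi_3 = -0.188296
Back-substitution:
  phi_hat_3 = -0.188296 / 1.034233 = -0.182063
  phi_hat_2 = (0.533872 - (-0.073203)(-0.182063)) / 1.260372 = 0.413009
  phi_hat_1 = (-0.1283 - (-0.1283)(0.413009) - (0.5468)(-0.182063)) / 1.2733 = 0.019038
So phi_hat = [0.0190, 0.4130, -0.1821].
Therefore phi_hat_3 = -0.1821.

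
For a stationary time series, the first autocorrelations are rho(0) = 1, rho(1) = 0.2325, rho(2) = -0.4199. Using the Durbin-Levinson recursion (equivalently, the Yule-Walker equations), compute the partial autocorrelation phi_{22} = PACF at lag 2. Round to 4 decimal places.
\phi_{22} = -0.5010

The PACF at lag k is phi_{kk}, the last component of the solution
to the Yule-Walker system G_k phi = r_k where
  (G_k)_{ij} = rho(|i - j|), (r_k)_i = rho(i), i,j = 1..k.
Equivalently, Durbin-Levinson gives phi_{kk} iteratively:
  phi_{11} = rho(1)
  phi_{kk} = [rho(k) - sum_{j=1..k-1} phi_{k-1,j} rho(k-j)]
            / [1 - sum_{j=1..k-1} phi_{k-1,j} rho(j)],
  phi_{k,j} = phi_{k-1,j} - phi_{kk} phi_{k-1,k-j},  j = 1..k-1.
Step k = 1:
  phi_11 = rho(1) = 0.2325.
Step k = 2:
  phi_22 = [rho(2) - phi_11 rho(1)] / [1 - phi_11 rho(1)] = [-0.4199 - (0.2325)(0.2325)] / [1 - (0.2325)(0.2325)]
         = -0.47395625 / 0.94594375 = -0.501.
Therefore phi_{22} = -0.5010.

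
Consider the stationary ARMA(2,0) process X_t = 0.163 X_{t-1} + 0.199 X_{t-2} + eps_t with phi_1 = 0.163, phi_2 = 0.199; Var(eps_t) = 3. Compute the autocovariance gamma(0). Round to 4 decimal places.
\gamma(0) = 3.2586

Multiply the model equation by X_{t-k} and take expectations. With theta_0 = psi_0 = 1 and psi_j the MA(infinity) weights, this gives
  gamma(k) - sum_i phi_i gamma(k-i) = c_k,
  c_k = sigma^2 * sum_{j=k..q} theta_j psi_{j-k}   (c_k = 0 for k > q),
using gamma(-m) = gamma(m).
Pure AR (q = 0): c_0 = sigma^2 = 3, c_k = 0 for k >= 1.
Equations for k = 0, 1, 2 (AR order 2, c_2 = 0):
  (E0) gamma(0) = phi_1 gamma(1) + phi_2 gamma(2) + c_0
  (E1) gamma(1) = phi_1 gamma(0) + phi_2 gamma(1) + c_1
  (E2) gamma(2) = phi_1 gamma(1) + phi_2 gamma(0)
From (E1): gamma(1) = A gamma(0) + B with
  A = phi_1 / (1 - phi_2) = 0.163 / 0.801 = 0.203496,   B = c_1 / (1 - phi_2) = 0 / 0.801 = 0.
Insert (E2) into (E0): gamma(0) (1 - phi_2^2) = phi_1 (1 + phi_2) gamma(1) + c_0.
  phi_1 (1 + phi_2) = (0.163)(1.199) = 0.195437,   1 - phi_2^2 = 0.960399.
Replace gamma(1) by A gamma(0) + B and collect gamma(0):
  gamma(0) [0.960399 - (0.195437)(0.203496)] = c_0 = 3
  gamma(0) * 0.920628 = 3
  gamma(0) = 3 / 0.920628 = 3.258644.
Therefore gamma(0) = 3.2586 (to 4 decimal places).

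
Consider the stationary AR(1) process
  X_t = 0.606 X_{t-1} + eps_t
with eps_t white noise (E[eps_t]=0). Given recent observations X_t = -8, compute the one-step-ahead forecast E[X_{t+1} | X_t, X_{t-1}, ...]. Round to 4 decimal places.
E[X_{t+1} \mid \mathcal F_t] = -4.8480

For an AR(p) model X_t = c + sum_i phi_i X_{t-i} + eps_t, the
one-step-ahead conditional mean is
  E[X_{t+1} | X_t, ...] = c + sum_i phi_i X_{t+1-i}.
Substitute known values:
  E[X_{t+1} | ...] = (0.606) * (-8)
                   = -4.8480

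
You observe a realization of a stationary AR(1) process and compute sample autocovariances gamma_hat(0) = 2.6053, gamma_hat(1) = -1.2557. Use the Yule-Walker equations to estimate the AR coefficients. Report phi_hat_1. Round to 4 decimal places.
\hat\phi_{1} = -0.4820

The Yule-Walker equations for an AR(p) process read, in matrix form,
  Gamma_p phi = r_p,   with   (Gamma_p)_{ij} = gamma(|i - j|),
                       (r_p)_i = gamma(i),   i,j = 1..p.
Substitute the sample gammas (Toeplitz matrix and right-hand side of size 1):
  Gamma_p = [[2.6053]]
  r_p     = [-1.2557]
With p = 1 this is the single equation gamma(0) phi_1 = gamma(1):
  phi_hat_1 = gamma(1) / gamma(0) = -1.2557 / 2.6053 = -0.4820.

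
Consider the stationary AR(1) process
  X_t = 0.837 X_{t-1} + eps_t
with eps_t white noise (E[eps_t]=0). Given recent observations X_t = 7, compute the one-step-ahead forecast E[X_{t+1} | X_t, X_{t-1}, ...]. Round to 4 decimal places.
E[X_{t+1} \mid \mathcal F_t] = 5.8590

For an AR(p) model X_t = c + sum_i phi_i X_{t-i} + eps_t, the
one-step-ahead conditional mean is
  E[X_{t+1} | X_t, ...] = c + sum_i phi_i X_{t+1-i}.
Substitute known values:
  E[X_{t+1} | ...] = (0.837) * (7)
                   = 5.8590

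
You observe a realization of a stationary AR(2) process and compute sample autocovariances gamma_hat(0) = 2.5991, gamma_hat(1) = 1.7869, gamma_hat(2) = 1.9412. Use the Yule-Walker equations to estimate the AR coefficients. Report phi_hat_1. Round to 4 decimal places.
\hat\phi_{1} = 0.3300

The Yule-Walker equations for an AR(p) process read, in matrix form,
  Gamma_p phi = r_p,   with   (Gamma_p)_{ij} = gamma(|i - j|),
                       (r_p)_i = gamma(i),   i,j = 1..p.
Substitute the sample gammas (Toeplitz matrix and right-hand side of size 2):
  Gamma_p = [[2.5991, 1.7869], [1.7869, 2.5991]]
  r_p     = [1.7869, 1.9412]
Written out:
  2.5991 phi_1 + 1.7869 phi_2 = 1.7869
  1.7869 phi_1 + 2.5991 phi_2 = 1.9412
Solve by Cramer's rule:
  det = gamma(0)^2 - gamma(1)^2 = (2.5991)^2 - (1.7869)^2 = 6.75532081 - 3.19301161 = 3.5623092
  phi_hat_1 = [gamma(1) gamma(0) - gamma(1) gamma(2)] / det = [(1.7869)(2.5991) - (1.7869)(1.9412)] / 3.5623092 = 1.17560151 / 3.5623092 = 0.33
  phi_hat_2 = [gamma(0) gamma(2) - gamma(1)^2] / det = [(2.5991)(1.9412) - (1.7869)^2] / 3.5623092 = 1.85236131 / 3.5623092 = 0.52
So phi_hat = [0.3300, 0.5200].
Therefore phi_hat_1 = 0.3300.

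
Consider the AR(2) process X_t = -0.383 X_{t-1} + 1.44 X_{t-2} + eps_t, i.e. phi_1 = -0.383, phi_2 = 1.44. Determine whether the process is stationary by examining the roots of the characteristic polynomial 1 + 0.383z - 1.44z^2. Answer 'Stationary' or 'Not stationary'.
\text{Not stationary}

The AR(p) characteristic polynomial is P(z) = 1 + 0.383z - 1.44z^2.
Stationarity requires all roots to lie outside the unit circle, i.e. |z| > 1 for every root.
Set 1 + (0.383) z + (-1.44) z^2 = 0, i.e. a z^2 + b z + c = 0 with a = -1.44, b = 0.383, c = 1.
Discriminant D = b^2 - 4ac = (0.383)^2 - 4*(-1.44)*1 = 0.146689 - (-5.76) = 5.906689.
D >= 0, so the roots are real: z = (-b +/- sqrt(D)) / (2a) = (-0.383 +/- 2.430368) / (-2.88).
  z_1 = (-0.383 + 2.430368) / (-2.88) = -0.7109,   |z_1| = 0.7109.
  z_2 = (-0.383 - 2.430368) / (-2.88) = 0.9769,   |z_2| = 0.9769.
Moduli of all roots: 0.7109, 0.9769.
All moduli strictly greater than 1? No.
Verdict: Not stationary.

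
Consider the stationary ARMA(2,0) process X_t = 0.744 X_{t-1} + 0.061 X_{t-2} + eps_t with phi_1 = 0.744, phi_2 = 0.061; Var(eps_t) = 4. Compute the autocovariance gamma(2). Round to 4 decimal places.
\gamma(2) = 7.0167

Multiply the model equation by X_{t-k} and take expectations. With theta_0 = psi_0 = 1 and psi_j the MA(infinity) weights, this gives
  gamma(k) - sum_i phi_i gamma(k-i) = c_k,
  c_k = sigma^2 * sum_{j=k..q} theta_j psi_{j-k}   (c_k = 0 for k > q),
using gamma(-m) = gamma(m).
Pure AR (q = 0): c_0 = sigma^2 = 4, c_k = 0 for k >= 1.
Equations for k = 0, 1, 2 (AR order 2, c_2 = 0):
  (E0) gamma(0) = phi_1 gamma(1) + phi_2 gamma(2) + c_0
  (E1) gamma(1) = phi_1 gamma(0) + phi_2 gamma(1) + c_1
  (E2) gamma(2) = phi_1 gamma(1) + phi_2 gamma(0)
From (E1): gamma(1) = A gamma(0) + B with
  A = phi_1 / (1 - phi_2) = 0.744 / 0.939 = 0.792332,   B = c_1 / (1 - phi_2) = 0 / 0.939 = 0.
Insert (E2) into (E0): gamma(0) (1 - phi_2^2) = phi_1 (1 + phi_2) gamma(1) + c_0.
  phi_1 (1 + phi_2) = (0.744)(1.061) = 0.789384,   1 - phi_2^2 = 0.996279.
Replace gamma(1) by A gamma(0) + B and collect gamma(0):
  gamma(0) [0.996279 - (0.789384)(0.792332)] = c_0 = 4
  gamma(0) * 0.370825 = 4
  gamma(0) = 4 / 0.370825 = 10.786771.
  gamma(1) = A gamma(0) = (0.792332)(10.786771) = 8.546707.
  gamma(2) = phi_1 gamma(1) + phi_2 gamma(0) = (0.744)(8.546707) + (0.061)(10.786771) = 7.016743.
Therefore gamma(2) = 7.0167 (to 4 decimal places).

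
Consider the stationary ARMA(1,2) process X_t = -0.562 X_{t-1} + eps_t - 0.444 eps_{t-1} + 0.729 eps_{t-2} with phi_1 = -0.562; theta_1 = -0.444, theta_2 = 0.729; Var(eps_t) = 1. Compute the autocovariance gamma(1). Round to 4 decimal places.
\gamma(1) = -3.6844

Multiply the model equation by X_{t-k} and take expectations. With theta_0 = psi_0 = 1 and psi_j the MA(infinity) weights, this gives
  gamma(k) - sum_i phi_i gamma(k-i) = c_k,
  c_k = sigma^2 * sum_{j=k..q} theta_j psi_{j-k}   (c_k = 0 for k > q),
using gamma(-m) = gamma(m).
psi-weights needed (psi_j = theta_j + sum_i phi_i psi_{j-i}):
  psi_1 = theta_1 + phi_1 = -0.444 + (-0.562) = -1.006
  psi_2 = theta_2 + phi_1 psi_1 = 0.729 + (-0.562)(-1.006) = 1.294372
Right-hand sides:
  c_0 = sigma^2 (1 + theta_1 psi_1 + theta_2 psi_2) = 1 * (1 + (-0.444)(-1.006) + (0.729)(1.294372)) = 1 * 2.390261 = 2.390261
  c_1 = sigma^2 (theta_1 + theta_2 psi_1) = 1 * (-0.444 + (0.729)(-1.006)) = -1.177374
  c_2 = sigma^2 theta_2 = 1 * (0.729) = 0.729
Equations for k = 0 and k = 1 (AR order 1):
  gamma(0) = phi_1 gamma(1) + c_0
  gamma(1) = phi_1 gamma(0) + c_1
Substituting the second into the first: gamma(0) (1 - phi_1^2) = c_0 + phi_1 c_1, so
  gamma(0) = (c_0 + phi_1 c_1) / (1 - phi_1^2) = (2.390261 + (-0.562)(-1.177374)) / (1 - (-0.562)^2) = 3.051945 / 0.684156 = 4.460891.
  gamma(1) = phi_1 gamma(0) + c_1 = (-0.562)(4.460891) + (-1.177374) = -3.684395.
Therefore gamma(1) = -3.6844 (to 4 decimal places).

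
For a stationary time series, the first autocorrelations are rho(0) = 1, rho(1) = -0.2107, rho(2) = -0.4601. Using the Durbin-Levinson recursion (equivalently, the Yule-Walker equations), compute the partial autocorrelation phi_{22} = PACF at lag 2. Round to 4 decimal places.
\phi_{22} = -0.5279

The PACF at lag k is phi_{kk}, the last component of the solution
to the Yule-Walker system G_k phi = r_k where
  (G_k)_{ij} = rho(|i - j|), (r_k)_i = rho(i), i,j = 1..k.
Equivalently, Durbin-Levinson gives phi_{kk} iteratively:
  phi_{11} = rho(1)
  phi_{kk} = [rho(k) - sum_{j=1..k-1} phi_{k-1,j} rho(k-j)]
            / [1 - sum_{j=1..k-1} phi_{k-1,j} rho(j)],
  phi_{k,j} = phi_{k-1,j} - phi_{kk} phi_{k-1,k-j},  j = 1..k-1.
Step k = 1:
  phi_11 = rho(1) = -0.2107.
Step k = 2:
  phi_22 = [rho(2) - phi_11 rho(1)] / [1 - phi_11 rho(1)] = [-0.4601 - (-0.2107)(-0.2107)] / [1 - (-0.2107)(-0.2107)]
         = -0.50449449 / 0.95560551 = -0.5279.
Therefore phi_{22} = -0.5279.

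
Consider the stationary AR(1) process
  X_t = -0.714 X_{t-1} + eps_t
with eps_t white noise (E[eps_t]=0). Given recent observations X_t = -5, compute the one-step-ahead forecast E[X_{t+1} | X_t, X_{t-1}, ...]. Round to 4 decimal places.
E[X_{t+1} \mid \mathcal F_t] = 3.5700

For an AR(p) model X_t = c + sum_i phi_i X_{t-i} + eps_t, the
one-step-ahead conditional mean is
  E[X_{t+1} | X_t, ...] = c + sum_i phi_i X_{t+1-i}.
Substitute known values:
  E[X_{t+1} | ...] = (-0.714) * (-5)
                   = 3.5700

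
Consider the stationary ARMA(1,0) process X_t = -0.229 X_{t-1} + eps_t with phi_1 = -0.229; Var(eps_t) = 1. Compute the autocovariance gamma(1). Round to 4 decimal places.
\gamma(1) = -0.2417

Multiply the model equation by X_{t-k} and take expectations. With theta_0 = psi_0 = 1 and psi_j the MA(infinity) weights, this gives
  gamma(k) - sum_i phi_i gamma(k-i) = c_k,
  c_k = sigma^2 * sum_{j=k..q} theta_j psi_{j-k}   (c_k = 0 for k > q),
using gamma(-m) = gamma(m).
Pure AR (q = 0): c_0 = sigma^2 = 1, c_k = 0 for k >= 1.
Equations for k = 0 and k = 1 (AR order 1):
  gamma(0) = phi_1 gamma(1) + c_0
  gamma(1) = phi_1 gamma(0) + c_1
Substituting the second into the first: gamma(0) (1 - phi_1^2) = c_0 + phi_1 c_1, so
  gamma(0) = c_0 / (1 - phi_1^2) = 1 / (1 - (-0.229)^2) = 1 / 0.947559 = 1.055343.
  gamma(1) = phi_1 gamma(0) = (-0.229)(1.055343) = -0.241674.
Therefore gamma(1) = -0.2417 (to 4 decimal places).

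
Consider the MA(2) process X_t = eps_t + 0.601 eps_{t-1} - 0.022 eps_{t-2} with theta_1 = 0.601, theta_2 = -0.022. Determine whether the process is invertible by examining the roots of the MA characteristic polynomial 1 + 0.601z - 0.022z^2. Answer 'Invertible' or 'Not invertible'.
\text{Invertible}

The MA(q) characteristic polynomial is P(z) = 1 + 0.601z - 0.022z^2.
Invertibility requires all roots to lie outside the unit circle, i.e. |z| > 1 for every root.
Set 1 + (0.601) z + (-0.022) z^2 = 0, i.e. a z^2 + b z + c = 0 with a = -0.022, b = 0.601, c = 1.
Discriminant D = b^2 - 4ac = (0.601)^2 - 4*(-0.022)*1 = 0.361201 - (-0.088) = 0.449201.
D >= 0, so the roots are real: z = (-b +/- sqrt(D)) / (2a) = (-0.601 +/- 0.670225) / (-0.044).
  z_1 = (-0.601 + 0.670225) / (-0.044) = -1.5733,   |z_1| = 1.5733.
  z_2 = (-0.601 - 0.670225) / (-0.044) = 28.8915,   |z_2| = 28.8915.
Moduli of all roots: 1.5733, 28.8915.
All moduli strictly greater than 1? Yes.
Verdict: Invertible.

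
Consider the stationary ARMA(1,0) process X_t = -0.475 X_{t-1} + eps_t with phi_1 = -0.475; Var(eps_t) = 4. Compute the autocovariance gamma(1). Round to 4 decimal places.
\gamma(1) = -2.4536

Multiply the model equation by X_{t-k} and take expectations. With theta_0 = psi_0 = 1 and psi_j the MA(infinity) weights, this gives
  gamma(k) - sum_i phi_i gamma(k-i) = c_k,
  c_k = sigma^2 * sum_{j=k..q} theta_j psi_{j-k}   (c_k = 0 for k > q),
using gamma(-m) = gamma(m).
Pure AR (q = 0): c_0 = sigma^2 = 4, c_k = 0 for k >= 1.
Equations for k = 0 and k = 1 (AR order 1):
  gamma(0) = phi_1 gamma(1) + c_0
  gamma(1) = phi_1 gamma(0) + c_1
Substituting the second into the first: gamma(0) (1 - phi_1^2) = c_0 + phi_1 c_1, so
  gamma(0) = c_0 / (1 - phi_1^2) = 4 / (1 - (-0.475)^2) = 4 / 0.774375 = 5.165456.
  gamma(1) = phi_1 gamma(0) = (-0.475)(5.165456) = -2.453592.
Therefore gamma(1) = -2.4536 (to 4 decimal places).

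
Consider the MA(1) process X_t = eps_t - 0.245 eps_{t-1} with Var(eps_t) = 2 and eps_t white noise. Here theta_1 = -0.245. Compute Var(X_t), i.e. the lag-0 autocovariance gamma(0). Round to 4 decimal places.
\gamma(0) = 2.1201

For an MA(q) process X_t = eps_t + sum_i theta_i eps_{t-i} with
Var(eps_t) = sigma^2, the variance is
  gamma(0) = sigma^2 * (1 + sum_i theta_i^2).
  sum_i theta_i^2 = (-0.245)^2 = 0.060025.
  gamma(0) = 2 * (1 + 0.060025) = 2 * 1.060025 = 2.12005, which rounds to 2.1201.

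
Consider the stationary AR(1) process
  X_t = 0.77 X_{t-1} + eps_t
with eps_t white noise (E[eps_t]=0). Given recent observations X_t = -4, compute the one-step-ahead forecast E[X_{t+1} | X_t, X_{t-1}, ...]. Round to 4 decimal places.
E[X_{t+1} \mid \mathcal F_t] = -3.0800

For an AR(p) model X_t = c + sum_i phi_i X_{t-i} + eps_t, the
one-step-ahead conditional mean is
  E[X_{t+1} | X_t, ...] = c + sum_i phi_i X_{t+1-i}.
Substitute known values:
  E[X_{t+1} | ...] = (0.77) * (-4)
                   = -3.0800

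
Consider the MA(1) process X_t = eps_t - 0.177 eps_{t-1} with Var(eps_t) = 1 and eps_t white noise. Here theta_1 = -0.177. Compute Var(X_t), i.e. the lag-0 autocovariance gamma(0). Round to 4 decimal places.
\gamma(0) = 1.0313

For an MA(q) process X_t = eps_t + sum_i theta_i eps_{t-i} with
Var(eps_t) = sigma^2, the variance is
  gamma(0) = sigma^2 * (1 + sum_i theta_i^2).
  sum_i theta_i^2 = (-0.177)^2 = 0.031329.
  gamma(0) = 1 * (1 + 0.031329) = 1 * 1.031329 = 1.031329, which rounds to 1.0313.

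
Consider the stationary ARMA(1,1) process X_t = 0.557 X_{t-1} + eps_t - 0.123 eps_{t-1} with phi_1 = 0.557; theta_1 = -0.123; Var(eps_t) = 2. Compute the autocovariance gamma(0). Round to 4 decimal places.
\gamma(0) = 2.5462

Multiply the model equation by X_{t-k} and take expectations. With theta_0 = psi_0 = 1 and psi_j the MA(infinity) weights, this gives
  gamma(k) - sum_i phi_i gamma(k-i) = c_k,
  c_k = sigma^2 * sum_{j=k..q} theta_j psi_{j-k}   (c_k = 0 for k > q),
using gamma(-m) = gamma(m).
psi-weights needed (psi_j = theta_j + sum_i phi_i psi_{j-i}):
  psi_1 = theta_1 + phi_1 = -0.123 + (0.557) = 0.434
Right-hand sides:
  c_0 = sigma^2 (1 + theta_1 psi_1) = 2 * (1 + (-0.123)(0.434)) = 2 * 0.946618 = 1.893236
  c_1 = sigma^2 theta_1 = 2 * (-0.123) = -0.246
  c_2 = 0
Equations for k = 0 and k = 1 (AR order 1):
  gamma(0) = phi_1 gamma(1) + c_0
  gamma(1) = phi_1 gamma(0) + c_1
Substituting the second into the first: gamma(0) (1 - phi_1^2) = c_0 + phi_1 c_1, so
  gamma(0) = (c_0 + phi_1 c_1) / (1 - phi_1^2) = (1.893236 + (0.557)(-0.246)) / (1 - (0.557)^2) = 1.756214 / 0.689751 = 2.546157.
Therefore gamma(0) = 2.5462 (to 4 decimal places).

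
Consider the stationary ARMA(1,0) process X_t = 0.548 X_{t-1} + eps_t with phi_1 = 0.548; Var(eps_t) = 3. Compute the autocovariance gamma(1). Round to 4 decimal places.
\gamma(1) = 2.3496

Multiply the model equation by X_{t-k} and take expectations. With theta_0 = psi_0 = 1 and psi_j the MA(infinity) weights, this gives
  gamma(k) - sum_i phi_i gamma(k-i) = c_k,
  c_k = sigma^2 * sum_{j=k..q} theta_j psi_{j-k}   (c_k = 0 for k > q),
using gamma(-m) = gamma(m).
Pure AR (q = 0): c_0 = sigma^2 = 3, c_k = 0 for k >= 1.
Equations for k = 0 and k = 1 (AR order 1):
  gamma(0) = phi_1 gamma(1) + c_0
  gamma(1) = phi_1 gamma(0) + c_1
Substituting the second into the first: gamma(0) (1 - phi_1^2) = c_0 + phi_1 c_1, so
  gamma(0) = c_0 / (1 - phi_1^2) = 3 / (1 - (0.548)^2) = 3 / 0.699696 = 4.287576.
  gamma(1) = phi_1 gamma(0) = (0.548)(4.287576) = 2.349592.
Therefore gamma(1) = 2.3496 (to 4 decimal places).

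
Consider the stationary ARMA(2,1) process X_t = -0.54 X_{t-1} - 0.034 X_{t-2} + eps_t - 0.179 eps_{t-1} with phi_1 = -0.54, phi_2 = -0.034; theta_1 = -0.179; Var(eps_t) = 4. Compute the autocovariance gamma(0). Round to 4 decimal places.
\gamma(0) = 6.7124

Multiply the model equation by X_{t-k} and take expectations. With theta_0 = psi_0 = 1 and psi_j the MA(infinity) weights, this gives
  gamma(k) - sum_i phi_i gamma(k-i) = c_k,
  c_k = sigma^2 * sum_{j=k..q} theta_j psi_{j-k}   (c_k = 0 for k > q),
using gamma(-m) = gamma(m).
psi-weights needed (psi_j = theta_j + sum_i phi_i psi_{j-i}):
  psi_1 = theta_1 + phi_1 = -0.179 + (-0.54) = -0.719
Right-hand sides:
  c_0 = sigma^2 (1 + theta_1 psi_1) = 4 * (1 + (-0.179)(-0.719)) = 4 * 1.128701 = 4.514804
  c_1 = sigma^2 theta_1 = 4 * (-0.179) = -0.716
  c_2 = 0
Equations for k = 0, 1, 2 (AR order 2, c_2 = 0):
  (E0) gamma(0) = phi_1 gamma(1) + phi_2 gamma(2) + c_0
  (E1) gamma(1) = phi_1 gamma(0) + phi_2 gamma(1) + c_1
  (E2) gamma(2) = phi_1 gamma(1) + phi_2 gamma(0)
From (E1): gamma(1) = A gamma(0) + B with
  A = phi_1 / (1 - phi_2) = -0.54 / 1.034 = -0.522244,   B = c_1 / (1 - phi_2) = -0.716 / 1.034 = -0.692456.
Insert (E2) into (E0): gamma(0) (1 - phi_2^2) = phi_1 (1 + phi_2) gamma(1) + c_0.
  phi_1 (1 + phi_2) = (-0.54)(0.966) = -0.52164,   1 - phi_2^2 = 0.998844.
Replace gamma(1) by A gamma(0) + B and collect gamma(0):
  gamma(0) [0.998844 - (-0.52164)(-0.522244)] = (-0.52164)(-0.692456) + 4.514804
  gamma(0) * 0.726421 = 4.876017
  gamma(0) = 4.876017 / 0.726421 = 6.712386.
Therefore gamma(0) = 6.7124 (to 4 decimal places).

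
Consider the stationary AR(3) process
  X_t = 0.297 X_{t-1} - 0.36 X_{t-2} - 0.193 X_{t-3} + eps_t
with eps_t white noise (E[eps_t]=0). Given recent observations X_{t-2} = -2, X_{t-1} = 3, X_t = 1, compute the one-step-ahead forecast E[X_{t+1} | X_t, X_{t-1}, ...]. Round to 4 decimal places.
E[X_{t+1} \mid \mathcal F_t] = -0.3970

For an AR(p) model X_t = c + sum_i phi_i X_{t-i} + eps_t, the
one-step-ahead conditional mean is
  E[X_{t+1} | X_t, ...] = c + sum_i phi_i X_{t+1-i}.
Substitute known values:
  E[X_{t+1} | ...] = (0.297) * (1) + (-0.36) * (3) + (-0.193) * (-2)
                   = -0.3970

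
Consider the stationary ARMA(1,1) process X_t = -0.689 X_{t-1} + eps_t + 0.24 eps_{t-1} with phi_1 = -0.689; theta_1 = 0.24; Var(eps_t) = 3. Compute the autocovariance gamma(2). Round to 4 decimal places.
\gamma(2) = 1.4747

Multiply the model equation by X_{t-k} and take expectations. With theta_0 = psi_0 = 1 and psi_j the MA(infinity) weights, this gives
  gamma(k) - sum_i phi_i gamma(k-i) = c_k,
  c_k = sigma^2 * sum_{j=k..q} theta_j psi_{j-k}   (c_k = 0 for k > q),
using gamma(-m) = gamma(m).
psi-weights needed (psi_j = theta_j + sum_i phi_i psi_{j-i}):
  psi_1 = theta_1 + phi_1 = 0.24 + (-0.689) = -0.449
Right-hand sides:
  c_0 = sigma^2 (1 + theta_1 psi_1) = 3 * (1 + (0.24)(-0.449)) = 3 * 0.89224 = 2.67672
  c_1 = sigma^2 theta_1 = 3 * (0.24) = 0.72
  c_2 = 0
Equations for k = 0 and k = 1 (AR order 1):
  gamma(0) = phi_1 gamma(1) + c_0
  gamma(1) = phi_1 gamma(0) + c_1
Substituting the second into the first: gamma(0) (1 - phi_1^2) = c_0 + phi_1 c_1, so
  gamma(0) = (c_0 + phi_1 c_1) / (1 - phi_1^2) = (2.67672 + (-0.689)(0.72)) / (1 - (-0.689)^2) = 2.18064 / 0.525279 = 4.151394.
  gamma(1) = phi_1 gamma(0) + c_1 = (-0.689)(4.151394) + (0.72) = -2.14031.
For k = 2 (> q): gamma(2) = phi_1 gamma(1) = (-0.689)(-2.14031) = 1.474674.
Therefore gamma(2) = 1.4747 (to 4 decimal places).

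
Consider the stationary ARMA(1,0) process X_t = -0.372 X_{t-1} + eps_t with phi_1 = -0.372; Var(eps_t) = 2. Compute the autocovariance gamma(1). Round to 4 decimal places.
\gamma(1) = -0.8635

Multiply the model equation by X_{t-k} and take expectations. With theta_0 = psi_0 = 1 and psi_j the MA(infinity) weights, this gives
  gamma(k) - sum_i phi_i gamma(k-i) = c_k,
  c_k = sigma^2 * sum_{j=k..q} theta_j psi_{j-k}   (c_k = 0 for k > q),
using gamma(-m) = gamma(m).
Pure AR (q = 0): c_0 = sigma^2 = 2, c_k = 0 for k >= 1.
Equations for k = 0 and k = 1 (AR order 1):
  gamma(0) = phi_1 gamma(1) + c_0
  gamma(1) = phi_1 gamma(0) + c_1
Substituting the second into the first: gamma(0) (1 - phi_1^2) = c_0 + phi_1 c_1, so
  gamma(0) = c_0 / (1 - phi_1^2) = 2 / (1 - (-0.372)^2) = 2 / 0.861616 = 2.32122.
  gamma(1) = phi_1 gamma(0) = (-0.372)(2.32122) = -0.863494.
Therefore gamma(1) = -0.8635 (to 4 decimal places).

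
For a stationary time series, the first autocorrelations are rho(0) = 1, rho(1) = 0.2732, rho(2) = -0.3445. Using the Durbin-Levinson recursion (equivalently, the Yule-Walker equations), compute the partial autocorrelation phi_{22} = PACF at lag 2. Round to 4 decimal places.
\phi_{22} = -0.4529

The PACF at lag k is phi_{kk}, the last component of the solution
to the Yule-Walker system G_k phi = r_k where
  (G_k)_{ij} = rho(|i - j|), (r_k)_i = rho(i), i,j = 1..k.
Equivalently, Durbin-Levinson gives phi_{kk} iteratively:
  phi_{11} = rho(1)
  phi_{kk} = [rho(k) - sum_{j=1..k-1} phi_{k-1,j} rho(k-j)]
            / [1 - sum_{j=1..k-1} phi_{k-1,j} rho(j)],
  phi_{k,j} = phi_{k-1,j} - phi_{kk} phi_{k-1,k-j},  j = 1..k-1.
Step k = 1:
  phi_11 = rho(1) = 0.2732.
Step k = 2:
  phi_22 = [rho(2) - phi_11 rho(1)] / [1 - phi_11 rho(1)] = [-0.3445 - (0.2732)(0.2732)] / [1 - (0.2732)(0.2732)]
         = -0.41913824 / 0.92536176 = -0.4529.
Therefore phi_{22} = -0.4529.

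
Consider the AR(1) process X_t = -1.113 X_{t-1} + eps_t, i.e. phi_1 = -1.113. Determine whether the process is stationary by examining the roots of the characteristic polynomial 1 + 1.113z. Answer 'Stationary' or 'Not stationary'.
\text{Not stationary}

The AR(p) characteristic polynomial is P(z) = 1 + 1.113z.
Stationarity requires all roots to lie outside the unit circle, i.e. |z| > 1 for every root.
This is linear in z: 1 + (1.113) z = 0  =>  z = -1/(1.113) = -0.898473,  |z| = 0.898473.
Moduli of all roots: 0.8985.
All moduli strictly greater than 1? No.
Verdict: Not stationary.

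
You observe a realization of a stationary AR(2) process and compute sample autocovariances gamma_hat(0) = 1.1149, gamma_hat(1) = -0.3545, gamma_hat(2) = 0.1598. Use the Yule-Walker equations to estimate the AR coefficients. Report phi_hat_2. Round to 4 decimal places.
\hat\phi_{2} = 0.0470

The Yule-Walker equations for an AR(p) process read, in matrix form,
  Gamma_p phi = r_p,   with   (Gamma_p)_{ij} = gamma(|i - j|),
                       (r_p)_i = gamma(i),   i,j = 1..p.
Substitute the sample gammas (Toeplitz matrix and right-hand side of size 2):
  Gamma_p = [[1.1149, -0.3545], [-0.3545, 1.1149]]
  r_p     = [-0.3545, 0.1598]
Written out:
  1.1149 phi_1 - 0.3545 phi_2 = -0.3545
  -0.3545 phi_1 + 1.1149 phi_2 = 0.1598
Solve by Cramer's rule:
  det = gamma(0)^2 - gamma(1)^2 = (1.1149)^2 - (-0.3545)^2 = 1.24300201 - 0.12567025 = 1.11733176
  phi_hat_1 = [gamma(1) gamma(0) - gamma(1) gamma(2)] / det = [(-0.3545)(1.1149) - (-0.3545)(0.1598)] / 1.11733176 = -0.33858295 / 1.11733176 = -0.303
  phi_hat_2 = [gamma(0) gamma(2) - gamma(1)^2] / det = [(1.1149)(0.1598) - (-0.3545)^2] / 1.11733176 = 0.05249077 / 1.11733176 = 0.047
So phi_hat = [-0.3030, 0.0470].
Therefore phi_hat_2 = 0.0470.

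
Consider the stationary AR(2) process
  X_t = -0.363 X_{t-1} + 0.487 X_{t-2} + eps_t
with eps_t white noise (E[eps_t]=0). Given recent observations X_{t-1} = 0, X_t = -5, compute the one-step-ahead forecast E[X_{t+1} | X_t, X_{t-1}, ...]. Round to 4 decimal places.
E[X_{t+1} \mid \mathcal F_t] = 1.8150

For an AR(p) model X_t = c + sum_i phi_i X_{t-i} + eps_t, the
one-step-ahead conditional mean is
  E[X_{t+1} | X_t, ...] = c + sum_i phi_i X_{t+1-i}.
Substitute known values:
  E[X_{t+1} | ...] = (-0.363) * (-5) + (0.487) * (0)
                   = 1.8150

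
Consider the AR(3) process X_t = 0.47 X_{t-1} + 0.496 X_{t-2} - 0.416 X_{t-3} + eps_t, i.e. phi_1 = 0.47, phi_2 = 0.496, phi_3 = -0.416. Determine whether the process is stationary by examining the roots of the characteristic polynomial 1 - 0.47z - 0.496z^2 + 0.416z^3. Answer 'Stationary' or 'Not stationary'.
\text{Stationary}

The AR(p) characteristic polynomial is P(z) = 1 - 0.47z - 0.496z^2 + 0.416z^3.
Stationarity requires all roots to lie outside the unit circle, i.e. |z| > 1 for every root.
Degree 3: look for a simple real root z0 first, then factor out (1 - z/z0) and solve the remaining quadratic.
Testing z0 = -1.25: P(-1.25) = 1 + (-0.47)(-1.25) + (-0.496)(-1.25)^2 + (0.416)(-1.25)^3
  = 1 + (0.5875) + (-0.775) + (-0.8125) = 0.  So z_0 = -1.25 is a root, |z_0| = 1.25.
Divide out the factor (1 + 0.8 z) = (1 - z/z0) (since 1/z0 = -0.8):
  P(z) = (1 + 0.8 z)(1 + (-1.27) z + (0.52) z^2)
  [check: z-coef -1.27 - (-0.8) = -0.47; z^2-coef 0.52 - (-0.8)(-1.27) = -0.496; z^3-coef -(-0.8)(0.52) = 0.416.]
Remaining roots from the quadratic factor 1 + (-1.27) z + (0.52) z^2:
  Set 1 + (-1.27) z + (0.52) z^2 = 0, i.e. a z^2 + b z + c = 0 with a = 0.52, b = -1.27, c = 1.
  Discriminant D = b^2 - 4ac = (-1.27)^2 - 4*(0.52)*1 = 1.6129 - (2.08) = -0.4671.
  D < 0, so the roots are the complex-conjugate pair z = (-b +/- i sqrt(-D)) / (2a) = 1.2212 +/- 0.6572i.
  For a conjugate pair |z|^2 = z * conj(z) = (product of roots) = c/a = 1/(0.52) = 1.923077, so |z| = sqrt(1.923077) = 1.3868 for both roots.
Moduli of all roots: 1.2500, 1.3868, 1.3868.
All moduli strictly greater than 1? Yes.
Verdict: Stationary.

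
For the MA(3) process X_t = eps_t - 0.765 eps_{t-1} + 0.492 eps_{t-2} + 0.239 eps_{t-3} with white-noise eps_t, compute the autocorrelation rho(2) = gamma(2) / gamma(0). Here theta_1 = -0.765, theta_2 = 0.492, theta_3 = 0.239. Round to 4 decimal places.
\rho(2) = 0.1641

For an MA(q) process with theta_0 = 1, the autocovariance is
  gamma(k) = sigma^2 * sum_{i=0..q-k} theta_i * theta_{i+k},
and rho(k) = gamma(k) / gamma(0). Sigma^2 cancels.
  numerator   = (1)*(0.492) + (-0.765)*(0.239) = 0.309165.
  denominator = (1)^2 + (-0.765)^2 + (0.492)^2 + (0.239)^2 = 1.88441.
  rho(2) = 0.309165 / 1.88441 = 0.1641.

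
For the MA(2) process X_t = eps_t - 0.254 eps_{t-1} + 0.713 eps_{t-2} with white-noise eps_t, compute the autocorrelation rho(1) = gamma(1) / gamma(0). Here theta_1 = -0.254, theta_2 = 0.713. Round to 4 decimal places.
\rho(1) = -0.2766

For an MA(q) process with theta_0 = 1, the autocovariance is
  gamma(k) = sigma^2 * sum_{i=0..q-k} theta_i * theta_{i+k},
and rho(k) = gamma(k) / gamma(0). Sigma^2 cancels.
  numerator   = (1)*(-0.254) + (-0.254)*(0.713) = -0.435102.
  denominator = (1)^2 + (-0.254)^2 + (0.713)^2 = 1.572885.
  rho(1) = -0.435102 / 1.572885 = -0.2766.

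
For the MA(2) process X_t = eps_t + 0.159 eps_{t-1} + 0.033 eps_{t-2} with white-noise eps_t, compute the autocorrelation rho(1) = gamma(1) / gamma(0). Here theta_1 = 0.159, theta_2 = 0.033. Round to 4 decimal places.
\rho(1) = 0.1600

For an MA(q) process with theta_0 = 1, the autocovariance is
  gamma(k) = sigma^2 * sum_{i=0..q-k} theta_i * theta_{i+k},
and rho(k) = gamma(k) / gamma(0). Sigma^2 cancels.
  numerator   = (1)*(0.159) + (0.159)*(0.033) = 0.164247.
  denominator = (1)^2 + (0.159)^2 + (0.033)^2 = 1.02637.
  rho(1) = 0.164247 / 1.02637 = 0.1600.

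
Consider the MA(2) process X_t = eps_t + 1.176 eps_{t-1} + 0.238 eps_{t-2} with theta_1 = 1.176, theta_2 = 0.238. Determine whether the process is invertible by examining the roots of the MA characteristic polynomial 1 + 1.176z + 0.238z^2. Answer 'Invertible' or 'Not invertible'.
\text{Invertible}

The MA(q) characteristic polynomial is P(z) = 1 + 1.176z + 0.238z^2.
Invertibility requires all roots to lie outside the unit circle, i.e. |z| > 1 for every root.
Set 1 + (1.176) z + (0.238) z^2 = 0, i.e. a z^2 + b z + c = 0 with a = 0.238, b = 1.176, c = 1.
Discriminant D = b^2 - 4ac = (1.176)^2 - 4*(0.238)*1 = 1.382976 - (0.952) = 0.430976.
D >= 0, so the roots are real: z = (-b +/- sqrt(D)) / (2a) = (-1.176 +/- 0.656488) / (0.476).
  z_1 = (-1.176 + 0.656488) / (0.476) = -1.0914,   |z_1| = 1.0914.
  z_2 = (-1.176 - 0.656488) / (0.476) = -3.8498,   |z_2| = 3.8498.
Moduli of all roots: 1.0914, 3.8498.
All moduli strictly greater than 1? Yes.
Verdict: Invertible.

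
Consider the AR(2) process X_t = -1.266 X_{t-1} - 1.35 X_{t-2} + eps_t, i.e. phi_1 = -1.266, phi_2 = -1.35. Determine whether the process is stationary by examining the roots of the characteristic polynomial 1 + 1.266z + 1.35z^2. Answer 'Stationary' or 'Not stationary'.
\text{Not stationary}

The AR(p) characteristic polynomial is P(z) = 1 + 1.266z + 1.35z^2.
Stationarity requires all roots to lie outside the unit circle, i.e. |z| > 1 for every root.
Set 1 + (1.266) z + (1.35) z^2 = 0, i.e. a z^2 + b z + c = 0 with a = 1.35, b = 1.266, c = 1.
Discriminant D = b^2 - 4ac = (1.266)^2 - 4*(1.35)*1 = 1.602756 - (5.4) = -3.797244.
D < 0, so the roots are the complex-conjugate pair z = (-b +/- i sqrt(-D)) / (2a) = -0.4689 +/- 0.7217i.
For a conjugate pair |z|^2 = z * conj(z) = (product of roots) = c/a = 1/(1.35) = 0.740741, so |z| = sqrt(0.740741) = 0.8607 for both roots.
Moduli of all roots: 0.8607, 0.8607.
All moduli strictly greater than 1? No.
Verdict: Not stationary.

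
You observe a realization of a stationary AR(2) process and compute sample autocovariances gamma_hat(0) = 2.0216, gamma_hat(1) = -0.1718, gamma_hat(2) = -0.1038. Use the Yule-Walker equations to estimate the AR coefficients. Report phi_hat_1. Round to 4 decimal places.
\hat\phi_{1} = -0.0900

The Yule-Walker equations for an AR(p) process read, in matrix form,
  Gamma_p phi = r_p,   with   (Gamma_p)_{ij} = gamma(|i - j|),
                       (r_p)_i = gamma(i),   i,j = 1..p.
Substitute the sample gammas (Toeplitz matrix and right-hand side of size 2):
  Gamma_p = [[2.0216, -0.1718], [-0.1718, 2.0216]]
  r_p     = [-0.1718, -0.1038]
Written out:
  2.0216 phi_1 - 0.1718 phi_2 = -0.1718
  -0.1718 phi_1 + 2.0216 phi_2 = -0.1038
Solve by Cramer's rule:
  det = gamma(0)^2 - gamma(1)^2 = (2.0216)^2 - (-0.1718)^2 = 4.08686656 - 0.02951524 = 4.05735132
  phi_hat_1 = [gamma(1) gamma(0) - gamma(1) gamma(2)] / det = [(-0.1718)(2.0216) - (-0.1718)(-0.1038)] / 4.05735132 = -0.36514372 / 4.05735132 = -0.09
  phi_hat_2 = [gamma(0) gamma(2) - gamma(1)^2] / det = [(2.0216)(-0.1038) - (-0.1718)^2] / 4.05735132 = -0.23935732 / 4.05735132 = -0.059
So phi_hat = [-0.0900, -0.0590].
Therefore phi_hat_1 = -0.0900.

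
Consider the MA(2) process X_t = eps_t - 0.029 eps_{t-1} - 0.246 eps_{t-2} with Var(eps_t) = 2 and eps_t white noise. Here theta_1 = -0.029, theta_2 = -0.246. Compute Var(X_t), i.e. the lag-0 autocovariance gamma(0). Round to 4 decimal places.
\gamma(0) = 2.1227

For an MA(q) process X_t = eps_t + sum_i theta_i eps_{t-i} with
Var(eps_t) = sigma^2, the variance is
  gamma(0) = sigma^2 * (1 + sum_i theta_i^2).
  sum_i theta_i^2 = (-0.029)^2 + (-0.246)^2 = 0.000841 + 0.060516 = 0.061357.
  gamma(0) = 2 * (1 + 0.061357) = 2 * 1.061357 = 2.122714, which rounds to 2.1227.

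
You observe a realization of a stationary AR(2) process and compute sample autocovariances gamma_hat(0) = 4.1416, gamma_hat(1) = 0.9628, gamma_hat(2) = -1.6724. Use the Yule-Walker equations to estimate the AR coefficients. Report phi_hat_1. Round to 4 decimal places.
\hat\phi_{1} = 0.3450

The Yule-Walker equations for an AR(p) process read, in matrix form,
  Gamma_p phi = r_p,   with   (Gamma_p)_{ij} = gamma(|i - j|),
                       (r_p)_i = gamma(i),   i,j = 1..p.
Substitute the sample gammas (Toeplitz matrix and right-hand side of size 2):
  Gamma_p = [[4.1416, 0.9628], [0.9628, 4.1416]]
  r_p     = [0.9628, -1.6724]
Written out:
  4.1416 phi_1 + 0.9628 phi_2 = 0.9628
  0.9628 phi_1 + 4.1416 phi_2 = -1.6724
Solve by Cramer's rule:
  det = gamma(0)^2 - gamma(1)^2 = (4.1416)^2 - (0.9628)^2 = 17.15285056 - 0.92698384 = 16.22586672
  phi_hat_1 = [gamma(1) gamma(0) - gamma(1) gamma(2)] / det = [(0.9628)(4.1416) - (0.9628)(-1.6724)] / 16.22586672 = 5.5977192 / 16.22586672 = 0.345
  phi_hat_2 = [gamma(0) gamma(2) - gamma(1)^2] / det = [(4.1416)(-1.6724) - (0.9628)^2] / 16.22586672 = -7.85339568 / 16.22586672 = -0.484
So phi_hat = [0.3450, -0.4840].
Therefore phi_hat_1 = 0.3450.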